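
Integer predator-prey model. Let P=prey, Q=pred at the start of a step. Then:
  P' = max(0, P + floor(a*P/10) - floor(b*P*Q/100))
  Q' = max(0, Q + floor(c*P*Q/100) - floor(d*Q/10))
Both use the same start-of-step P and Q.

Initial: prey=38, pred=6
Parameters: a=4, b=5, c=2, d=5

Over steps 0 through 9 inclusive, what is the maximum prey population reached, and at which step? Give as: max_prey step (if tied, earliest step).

Step 1: prey: 38+15-11=42; pred: 6+4-3=7
Step 2: prey: 42+16-14=44; pred: 7+5-3=9
Step 3: prey: 44+17-19=42; pred: 9+7-4=12
Step 4: prey: 42+16-25=33; pred: 12+10-6=16
Step 5: prey: 33+13-26=20; pred: 16+10-8=18
Step 6: prey: 20+8-18=10; pred: 18+7-9=16
Step 7: prey: 10+4-8=6; pred: 16+3-8=11
Step 8: prey: 6+2-3=5; pred: 11+1-5=7
Step 9: prey: 5+2-1=6; pred: 7+0-3=4
Max prey = 44 at step 2

Answer: 44 2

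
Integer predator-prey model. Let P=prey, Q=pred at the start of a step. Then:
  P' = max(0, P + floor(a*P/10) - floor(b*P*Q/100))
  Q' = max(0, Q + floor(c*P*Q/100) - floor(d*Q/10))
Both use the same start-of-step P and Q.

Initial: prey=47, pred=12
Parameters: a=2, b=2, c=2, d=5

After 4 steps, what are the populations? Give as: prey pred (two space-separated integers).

Answer: 17 31

Derivation:
Step 1: prey: 47+9-11=45; pred: 12+11-6=17
Step 2: prey: 45+9-15=39; pred: 17+15-8=24
Step 3: prey: 39+7-18=28; pred: 24+18-12=30
Step 4: prey: 28+5-16=17; pred: 30+16-15=31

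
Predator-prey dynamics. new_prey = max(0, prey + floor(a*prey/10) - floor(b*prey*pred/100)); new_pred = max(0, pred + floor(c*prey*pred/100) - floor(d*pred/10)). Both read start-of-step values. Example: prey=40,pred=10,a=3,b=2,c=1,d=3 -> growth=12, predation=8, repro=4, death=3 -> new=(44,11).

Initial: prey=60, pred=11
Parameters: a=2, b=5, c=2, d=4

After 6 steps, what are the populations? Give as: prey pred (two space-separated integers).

Step 1: prey: 60+12-33=39; pred: 11+13-4=20
Step 2: prey: 39+7-39=7; pred: 20+15-8=27
Step 3: prey: 7+1-9=0; pred: 27+3-10=20
Step 4: prey: 0+0-0=0; pred: 20+0-8=12
Step 5: prey: 0+0-0=0; pred: 12+0-4=8
Step 6: prey: 0+0-0=0; pred: 8+0-3=5

Answer: 0 5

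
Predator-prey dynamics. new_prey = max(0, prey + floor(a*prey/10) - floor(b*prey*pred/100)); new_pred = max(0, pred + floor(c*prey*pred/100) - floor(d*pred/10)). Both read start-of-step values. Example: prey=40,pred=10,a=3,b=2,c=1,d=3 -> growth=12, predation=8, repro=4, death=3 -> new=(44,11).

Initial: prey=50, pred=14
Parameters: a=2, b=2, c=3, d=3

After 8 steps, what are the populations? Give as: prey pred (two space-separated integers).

Answer: 0 17

Derivation:
Step 1: prey: 50+10-14=46; pred: 14+21-4=31
Step 2: prey: 46+9-28=27; pred: 31+42-9=64
Step 3: prey: 27+5-34=0; pred: 64+51-19=96
Step 4: prey: 0+0-0=0; pred: 96+0-28=68
Step 5: prey: 0+0-0=0; pred: 68+0-20=48
Step 6: prey: 0+0-0=0; pred: 48+0-14=34
Step 7: prey: 0+0-0=0; pred: 34+0-10=24
Step 8: prey: 0+0-0=0; pred: 24+0-7=17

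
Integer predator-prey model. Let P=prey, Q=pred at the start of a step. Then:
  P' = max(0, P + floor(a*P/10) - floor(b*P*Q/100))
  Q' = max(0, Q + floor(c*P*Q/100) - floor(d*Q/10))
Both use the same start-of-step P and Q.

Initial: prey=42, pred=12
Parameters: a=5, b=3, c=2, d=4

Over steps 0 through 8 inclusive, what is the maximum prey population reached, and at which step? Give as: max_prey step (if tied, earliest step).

Step 1: prey: 42+21-15=48; pred: 12+10-4=18
Step 2: prey: 48+24-25=47; pred: 18+17-7=28
Step 3: prey: 47+23-39=31; pred: 28+26-11=43
Step 4: prey: 31+15-39=7; pred: 43+26-17=52
Step 5: prey: 7+3-10=0; pred: 52+7-20=39
Step 6: prey: 0+0-0=0; pred: 39+0-15=24
Step 7: prey: 0+0-0=0; pred: 24+0-9=15
Step 8: prey: 0+0-0=0; pred: 15+0-6=9
Max prey = 48 at step 1

Answer: 48 1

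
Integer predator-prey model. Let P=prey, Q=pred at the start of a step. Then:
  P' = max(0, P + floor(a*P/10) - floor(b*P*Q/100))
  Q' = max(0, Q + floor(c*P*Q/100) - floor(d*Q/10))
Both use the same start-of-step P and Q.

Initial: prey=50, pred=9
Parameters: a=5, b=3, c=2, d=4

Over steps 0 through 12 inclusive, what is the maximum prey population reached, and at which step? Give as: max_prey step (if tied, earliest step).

Answer: 66 2

Derivation:
Step 1: prey: 50+25-13=62; pred: 9+9-3=15
Step 2: prey: 62+31-27=66; pred: 15+18-6=27
Step 3: prey: 66+33-53=46; pred: 27+35-10=52
Step 4: prey: 46+23-71=0; pred: 52+47-20=79
Step 5: prey: 0+0-0=0; pred: 79+0-31=48
Step 6: prey: 0+0-0=0; pred: 48+0-19=29
Step 7: prey: 0+0-0=0; pred: 29+0-11=18
Step 8: prey: 0+0-0=0; pred: 18+0-7=11
Step 9: prey: 0+0-0=0; pred: 11+0-4=7
Step 10: prey: 0+0-0=0; pred: 7+0-2=5
Step 11: prey: 0+0-0=0; pred: 5+0-2=3
Step 12: prey: 0+0-0=0; pred: 3+0-1=2
Max prey = 66 at step 2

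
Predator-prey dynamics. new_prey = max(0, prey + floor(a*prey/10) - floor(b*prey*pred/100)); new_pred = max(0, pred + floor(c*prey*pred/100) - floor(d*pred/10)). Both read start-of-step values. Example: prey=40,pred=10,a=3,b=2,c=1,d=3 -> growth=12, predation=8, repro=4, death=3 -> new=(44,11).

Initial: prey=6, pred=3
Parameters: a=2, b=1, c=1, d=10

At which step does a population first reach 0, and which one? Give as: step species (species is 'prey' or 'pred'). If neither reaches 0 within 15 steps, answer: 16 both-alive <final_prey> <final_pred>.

Answer: 1 pred

Derivation:
Step 1: prey: 6+1-0=7; pred: 3+0-3=0
First extinction: pred at step 1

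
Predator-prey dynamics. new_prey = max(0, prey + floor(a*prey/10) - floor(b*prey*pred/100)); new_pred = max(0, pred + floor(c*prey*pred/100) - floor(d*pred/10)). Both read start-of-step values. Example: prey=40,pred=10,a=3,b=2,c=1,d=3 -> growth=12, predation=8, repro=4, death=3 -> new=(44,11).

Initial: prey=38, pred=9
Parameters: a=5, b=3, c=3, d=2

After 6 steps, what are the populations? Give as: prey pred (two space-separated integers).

Step 1: prey: 38+19-10=47; pred: 9+10-1=18
Step 2: prey: 47+23-25=45; pred: 18+25-3=40
Step 3: prey: 45+22-54=13; pred: 40+54-8=86
Step 4: prey: 13+6-33=0; pred: 86+33-17=102
Step 5: prey: 0+0-0=0; pred: 102+0-20=82
Step 6: prey: 0+0-0=0; pred: 82+0-16=66

Answer: 0 66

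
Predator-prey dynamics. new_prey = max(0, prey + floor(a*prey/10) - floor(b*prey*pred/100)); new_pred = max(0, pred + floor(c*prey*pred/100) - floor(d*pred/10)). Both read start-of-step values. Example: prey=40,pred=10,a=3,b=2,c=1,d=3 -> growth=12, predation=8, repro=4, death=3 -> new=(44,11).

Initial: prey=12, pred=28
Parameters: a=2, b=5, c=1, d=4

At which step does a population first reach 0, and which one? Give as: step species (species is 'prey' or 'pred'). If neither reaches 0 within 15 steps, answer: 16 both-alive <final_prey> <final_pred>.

Step 1: prey: 12+2-16=0; pred: 28+3-11=20
First extinction: prey at step 1

Answer: 1 prey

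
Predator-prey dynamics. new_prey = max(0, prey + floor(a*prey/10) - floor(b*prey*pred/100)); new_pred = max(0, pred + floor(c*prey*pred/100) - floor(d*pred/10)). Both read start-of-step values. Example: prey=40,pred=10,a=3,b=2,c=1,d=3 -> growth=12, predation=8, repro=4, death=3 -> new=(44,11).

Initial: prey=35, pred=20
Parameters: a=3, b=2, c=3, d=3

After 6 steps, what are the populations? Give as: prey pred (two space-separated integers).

Answer: 0 28

Derivation:
Step 1: prey: 35+10-14=31; pred: 20+21-6=35
Step 2: prey: 31+9-21=19; pred: 35+32-10=57
Step 3: prey: 19+5-21=3; pred: 57+32-17=72
Step 4: prey: 3+0-4=0; pred: 72+6-21=57
Step 5: prey: 0+0-0=0; pred: 57+0-17=40
Step 6: prey: 0+0-0=0; pred: 40+0-12=28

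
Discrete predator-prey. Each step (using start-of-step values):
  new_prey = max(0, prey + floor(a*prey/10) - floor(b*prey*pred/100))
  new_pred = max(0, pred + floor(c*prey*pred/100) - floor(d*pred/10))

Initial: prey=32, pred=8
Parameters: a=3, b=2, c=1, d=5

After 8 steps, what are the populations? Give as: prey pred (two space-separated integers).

Answer: 111 13

Derivation:
Step 1: prey: 32+9-5=36; pred: 8+2-4=6
Step 2: prey: 36+10-4=42; pred: 6+2-3=5
Step 3: prey: 42+12-4=50; pred: 5+2-2=5
Step 4: prey: 50+15-5=60; pred: 5+2-2=5
Step 5: prey: 60+18-6=72; pred: 5+3-2=6
Step 6: prey: 72+21-8=85; pred: 6+4-3=7
Step 7: prey: 85+25-11=99; pred: 7+5-3=9
Step 8: prey: 99+29-17=111; pred: 9+8-4=13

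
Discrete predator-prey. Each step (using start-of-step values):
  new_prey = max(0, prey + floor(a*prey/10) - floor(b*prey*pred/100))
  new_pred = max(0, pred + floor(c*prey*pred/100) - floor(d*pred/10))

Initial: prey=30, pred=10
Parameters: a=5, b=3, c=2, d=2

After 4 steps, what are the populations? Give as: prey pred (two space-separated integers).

Step 1: prey: 30+15-9=36; pred: 10+6-2=14
Step 2: prey: 36+18-15=39; pred: 14+10-2=22
Step 3: prey: 39+19-25=33; pred: 22+17-4=35
Step 4: prey: 33+16-34=15; pred: 35+23-7=51

Answer: 15 51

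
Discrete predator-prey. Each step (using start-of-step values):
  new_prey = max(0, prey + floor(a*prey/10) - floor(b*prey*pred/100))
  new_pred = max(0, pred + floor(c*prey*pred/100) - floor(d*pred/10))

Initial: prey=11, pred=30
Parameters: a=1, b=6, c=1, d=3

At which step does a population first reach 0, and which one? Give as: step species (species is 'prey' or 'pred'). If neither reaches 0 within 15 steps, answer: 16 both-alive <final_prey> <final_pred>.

Step 1: prey: 11+1-19=0; pred: 30+3-9=24
First extinction: prey at step 1

Answer: 1 prey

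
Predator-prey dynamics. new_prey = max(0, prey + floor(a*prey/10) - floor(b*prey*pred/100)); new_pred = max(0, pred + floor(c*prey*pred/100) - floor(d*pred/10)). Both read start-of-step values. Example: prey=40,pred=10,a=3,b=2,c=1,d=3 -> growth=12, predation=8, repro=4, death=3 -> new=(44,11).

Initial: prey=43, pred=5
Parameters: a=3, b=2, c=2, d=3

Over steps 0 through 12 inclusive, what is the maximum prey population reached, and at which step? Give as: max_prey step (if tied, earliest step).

Step 1: prey: 43+12-4=51; pred: 5+4-1=8
Step 2: prey: 51+15-8=58; pred: 8+8-2=14
Step 3: prey: 58+17-16=59; pred: 14+16-4=26
Step 4: prey: 59+17-30=46; pred: 26+30-7=49
Step 5: prey: 46+13-45=14; pred: 49+45-14=80
Step 6: prey: 14+4-22=0; pred: 80+22-24=78
Step 7: prey: 0+0-0=0; pred: 78+0-23=55
Step 8: prey: 0+0-0=0; pred: 55+0-16=39
Step 9: prey: 0+0-0=0; pred: 39+0-11=28
Step 10: prey: 0+0-0=0; pred: 28+0-8=20
Step 11: prey: 0+0-0=0; pred: 20+0-6=14
Step 12: prey: 0+0-0=0; pred: 14+0-4=10
Max prey = 59 at step 3

Answer: 59 3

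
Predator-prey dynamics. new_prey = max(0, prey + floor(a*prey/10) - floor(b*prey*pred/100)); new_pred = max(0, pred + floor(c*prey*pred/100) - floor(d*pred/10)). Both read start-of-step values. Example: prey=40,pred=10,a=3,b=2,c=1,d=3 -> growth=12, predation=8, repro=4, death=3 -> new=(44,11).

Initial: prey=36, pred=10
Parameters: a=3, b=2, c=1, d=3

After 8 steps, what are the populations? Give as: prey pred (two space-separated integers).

Answer: 39 28

Derivation:
Step 1: prey: 36+10-7=39; pred: 10+3-3=10
Step 2: prey: 39+11-7=43; pred: 10+3-3=10
Step 3: prey: 43+12-8=47; pred: 10+4-3=11
Step 4: prey: 47+14-10=51; pred: 11+5-3=13
Step 5: prey: 51+15-13=53; pred: 13+6-3=16
Step 6: prey: 53+15-16=52; pred: 16+8-4=20
Step 7: prey: 52+15-20=47; pred: 20+10-6=24
Step 8: prey: 47+14-22=39; pred: 24+11-7=28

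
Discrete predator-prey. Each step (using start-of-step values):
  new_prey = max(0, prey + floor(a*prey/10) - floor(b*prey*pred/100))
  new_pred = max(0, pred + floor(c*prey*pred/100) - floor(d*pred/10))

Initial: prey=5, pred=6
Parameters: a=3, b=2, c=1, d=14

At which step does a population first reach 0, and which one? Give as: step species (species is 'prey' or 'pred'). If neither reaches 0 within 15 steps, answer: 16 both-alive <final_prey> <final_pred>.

Answer: 1 pred

Derivation:
Step 1: prey: 5+1-0=6; pred: 6+0-8=0
First extinction: pred at step 1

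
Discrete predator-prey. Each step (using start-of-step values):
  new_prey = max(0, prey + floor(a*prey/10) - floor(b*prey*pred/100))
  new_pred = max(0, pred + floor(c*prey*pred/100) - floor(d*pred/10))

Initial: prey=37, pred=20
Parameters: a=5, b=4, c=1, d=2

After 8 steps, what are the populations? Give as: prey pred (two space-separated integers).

Answer: 3 10

Derivation:
Step 1: prey: 37+18-29=26; pred: 20+7-4=23
Step 2: prey: 26+13-23=16; pred: 23+5-4=24
Step 3: prey: 16+8-15=9; pred: 24+3-4=23
Step 4: prey: 9+4-8=5; pred: 23+2-4=21
Step 5: prey: 5+2-4=3; pred: 21+1-4=18
Step 6: prey: 3+1-2=2; pred: 18+0-3=15
Step 7: prey: 2+1-1=2; pred: 15+0-3=12
Step 8: prey: 2+1-0=3; pred: 12+0-2=10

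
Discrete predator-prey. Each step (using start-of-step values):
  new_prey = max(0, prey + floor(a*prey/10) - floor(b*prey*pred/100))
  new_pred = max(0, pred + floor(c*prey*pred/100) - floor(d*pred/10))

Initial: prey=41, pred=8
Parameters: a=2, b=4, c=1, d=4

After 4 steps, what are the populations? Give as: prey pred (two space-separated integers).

Answer: 28 7

Derivation:
Step 1: prey: 41+8-13=36; pred: 8+3-3=8
Step 2: prey: 36+7-11=32; pred: 8+2-3=7
Step 3: prey: 32+6-8=30; pred: 7+2-2=7
Step 4: prey: 30+6-8=28; pred: 7+2-2=7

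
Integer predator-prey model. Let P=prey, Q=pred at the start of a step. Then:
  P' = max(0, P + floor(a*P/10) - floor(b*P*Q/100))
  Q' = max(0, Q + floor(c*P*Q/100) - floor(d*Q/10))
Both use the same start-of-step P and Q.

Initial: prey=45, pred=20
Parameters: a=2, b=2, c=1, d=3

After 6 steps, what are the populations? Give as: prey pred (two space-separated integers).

Step 1: prey: 45+9-18=36; pred: 20+9-6=23
Step 2: prey: 36+7-16=27; pred: 23+8-6=25
Step 3: prey: 27+5-13=19; pred: 25+6-7=24
Step 4: prey: 19+3-9=13; pred: 24+4-7=21
Step 5: prey: 13+2-5=10; pred: 21+2-6=17
Step 6: prey: 10+2-3=9; pred: 17+1-5=13

Answer: 9 13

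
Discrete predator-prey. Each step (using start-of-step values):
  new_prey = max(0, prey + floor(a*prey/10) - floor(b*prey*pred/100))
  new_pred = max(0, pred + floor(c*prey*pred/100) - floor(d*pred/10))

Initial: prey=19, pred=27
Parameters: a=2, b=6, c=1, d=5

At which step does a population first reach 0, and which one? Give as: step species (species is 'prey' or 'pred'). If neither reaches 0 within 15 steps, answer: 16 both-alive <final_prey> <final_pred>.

Step 1: prey: 19+3-30=0; pred: 27+5-13=19
First extinction: prey at step 1

Answer: 1 prey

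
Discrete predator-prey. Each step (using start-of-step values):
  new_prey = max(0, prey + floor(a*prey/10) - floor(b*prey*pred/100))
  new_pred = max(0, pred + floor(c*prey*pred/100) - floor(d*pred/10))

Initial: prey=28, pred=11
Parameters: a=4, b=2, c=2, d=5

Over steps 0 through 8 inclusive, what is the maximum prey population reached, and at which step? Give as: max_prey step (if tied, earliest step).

Answer: 47 4

Derivation:
Step 1: prey: 28+11-6=33; pred: 11+6-5=12
Step 2: prey: 33+13-7=39; pred: 12+7-6=13
Step 3: prey: 39+15-10=44; pred: 13+10-6=17
Step 4: prey: 44+17-14=47; pred: 17+14-8=23
Step 5: prey: 47+18-21=44; pred: 23+21-11=33
Step 6: prey: 44+17-29=32; pred: 33+29-16=46
Step 7: prey: 32+12-29=15; pred: 46+29-23=52
Step 8: prey: 15+6-15=6; pred: 52+15-26=41
Max prey = 47 at step 4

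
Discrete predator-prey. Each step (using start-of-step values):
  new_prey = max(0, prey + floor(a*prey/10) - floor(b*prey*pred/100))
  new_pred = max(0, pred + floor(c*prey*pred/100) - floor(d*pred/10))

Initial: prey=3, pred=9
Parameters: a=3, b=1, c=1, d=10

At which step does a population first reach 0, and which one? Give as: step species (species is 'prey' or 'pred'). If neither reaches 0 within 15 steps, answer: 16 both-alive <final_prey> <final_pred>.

Answer: 1 pred

Derivation:
Step 1: prey: 3+0-0=3; pred: 9+0-9=0
First extinction: pred at step 1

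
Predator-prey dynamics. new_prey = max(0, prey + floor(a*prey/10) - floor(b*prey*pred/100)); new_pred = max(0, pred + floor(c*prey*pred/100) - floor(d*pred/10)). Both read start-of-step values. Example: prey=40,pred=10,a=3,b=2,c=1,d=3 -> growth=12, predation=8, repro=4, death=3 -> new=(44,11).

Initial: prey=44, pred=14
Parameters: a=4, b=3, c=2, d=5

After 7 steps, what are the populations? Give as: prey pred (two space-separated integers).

Step 1: prey: 44+17-18=43; pred: 14+12-7=19
Step 2: prey: 43+17-24=36; pred: 19+16-9=26
Step 3: prey: 36+14-28=22; pred: 26+18-13=31
Step 4: prey: 22+8-20=10; pred: 31+13-15=29
Step 5: prey: 10+4-8=6; pred: 29+5-14=20
Step 6: prey: 6+2-3=5; pred: 20+2-10=12
Step 7: prey: 5+2-1=6; pred: 12+1-6=7

Answer: 6 7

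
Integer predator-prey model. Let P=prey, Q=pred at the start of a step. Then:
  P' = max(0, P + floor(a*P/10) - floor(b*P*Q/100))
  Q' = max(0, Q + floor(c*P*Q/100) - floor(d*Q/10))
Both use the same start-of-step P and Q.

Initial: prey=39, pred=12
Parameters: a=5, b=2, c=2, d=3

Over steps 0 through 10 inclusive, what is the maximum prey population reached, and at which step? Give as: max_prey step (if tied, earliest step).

Step 1: prey: 39+19-9=49; pred: 12+9-3=18
Step 2: prey: 49+24-17=56; pred: 18+17-5=30
Step 3: prey: 56+28-33=51; pred: 30+33-9=54
Step 4: prey: 51+25-55=21; pred: 54+55-16=93
Step 5: prey: 21+10-39=0; pred: 93+39-27=105
Step 6: prey: 0+0-0=0; pred: 105+0-31=74
Step 7: prey: 0+0-0=0; pred: 74+0-22=52
Step 8: prey: 0+0-0=0; pred: 52+0-15=37
Step 9: prey: 0+0-0=0; pred: 37+0-11=26
Step 10: prey: 0+0-0=0; pred: 26+0-7=19
Max prey = 56 at step 2

Answer: 56 2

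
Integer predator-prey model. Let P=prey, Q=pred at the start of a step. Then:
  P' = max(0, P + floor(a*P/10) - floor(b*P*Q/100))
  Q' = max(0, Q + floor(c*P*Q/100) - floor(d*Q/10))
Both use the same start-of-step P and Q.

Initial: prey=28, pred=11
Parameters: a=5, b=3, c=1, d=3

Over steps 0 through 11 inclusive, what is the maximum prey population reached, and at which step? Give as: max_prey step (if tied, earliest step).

Answer: 57 5

Derivation:
Step 1: prey: 28+14-9=33; pred: 11+3-3=11
Step 2: prey: 33+16-10=39; pred: 11+3-3=11
Step 3: prey: 39+19-12=46; pred: 11+4-3=12
Step 4: prey: 46+23-16=53; pred: 12+5-3=14
Step 5: prey: 53+26-22=57; pred: 14+7-4=17
Step 6: prey: 57+28-29=56; pred: 17+9-5=21
Step 7: prey: 56+28-35=49; pred: 21+11-6=26
Step 8: prey: 49+24-38=35; pred: 26+12-7=31
Step 9: prey: 35+17-32=20; pred: 31+10-9=32
Step 10: prey: 20+10-19=11; pred: 32+6-9=29
Step 11: prey: 11+5-9=7; pred: 29+3-8=24
Max prey = 57 at step 5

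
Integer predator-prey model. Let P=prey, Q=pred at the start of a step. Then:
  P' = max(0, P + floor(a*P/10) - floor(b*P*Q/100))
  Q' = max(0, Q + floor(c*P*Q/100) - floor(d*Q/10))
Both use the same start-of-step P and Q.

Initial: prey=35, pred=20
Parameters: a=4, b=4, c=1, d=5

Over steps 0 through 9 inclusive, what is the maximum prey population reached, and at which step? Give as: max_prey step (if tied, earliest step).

Answer: 67 9

Derivation:
Step 1: prey: 35+14-28=21; pred: 20+7-10=17
Step 2: prey: 21+8-14=15; pred: 17+3-8=12
Step 3: prey: 15+6-7=14; pred: 12+1-6=7
Step 4: prey: 14+5-3=16; pred: 7+0-3=4
Step 5: prey: 16+6-2=20; pred: 4+0-2=2
Step 6: prey: 20+8-1=27; pred: 2+0-1=1
Step 7: prey: 27+10-1=36; pred: 1+0-0=1
Step 8: prey: 36+14-1=49; pred: 1+0-0=1
Step 9: prey: 49+19-1=67; pred: 1+0-0=1
Max prey = 67 at step 9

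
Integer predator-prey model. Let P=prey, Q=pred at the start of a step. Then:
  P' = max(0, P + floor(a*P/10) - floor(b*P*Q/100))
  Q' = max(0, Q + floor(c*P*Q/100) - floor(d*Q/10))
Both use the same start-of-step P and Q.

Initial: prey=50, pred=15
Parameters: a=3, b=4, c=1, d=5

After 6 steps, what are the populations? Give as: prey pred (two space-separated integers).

Answer: 21 2

Derivation:
Step 1: prey: 50+15-30=35; pred: 15+7-7=15
Step 2: prey: 35+10-21=24; pred: 15+5-7=13
Step 3: prey: 24+7-12=19; pred: 13+3-6=10
Step 4: prey: 19+5-7=17; pred: 10+1-5=6
Step 5: prey: 17+5-4=18; pred: 6+1-3=4
Step 6: prey: 18+5-2=21; pred: 4+0-2=2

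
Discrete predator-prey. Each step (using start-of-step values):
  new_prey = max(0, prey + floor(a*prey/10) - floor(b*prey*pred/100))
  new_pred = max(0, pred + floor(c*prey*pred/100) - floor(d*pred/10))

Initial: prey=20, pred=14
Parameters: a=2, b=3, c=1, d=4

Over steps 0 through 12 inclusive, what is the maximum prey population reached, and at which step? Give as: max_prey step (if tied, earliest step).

Answer: 35 12

Derivation:
Step 1: prey: 20+4-8=16; pred: 14+2-5=11
Step 2: prey: 16+3-5=14; pred: 11+1-4=8
Step 3: prey: 14+2-3=13; pred: 8+1-3=6
Step 4: prey: 13+2-2=13; pred: 6+0-2=4
Step 5: prey: 13+2-1=14; pred: 4+0-1=3
Step 6: prey: 14+2-1=15; pred: 3+0-1=2
Step 7: prey: 15+3-0=18; pred: 2+0-0=2
Step 8: prey: 18+3-1=20; pred: 2+0-0=2
Step 9: prey: 20+4-1=23; pred: 2+0-0=2
Step 10: prey: 23+4-1=26; pred: 2+0-0=2
Step 11: prey: 26+5-1=30; pred: 2+0-0=2
Step 12: prey: 30+6-1=35; pred: 2+0-0=2
Max prey = 35 at step 12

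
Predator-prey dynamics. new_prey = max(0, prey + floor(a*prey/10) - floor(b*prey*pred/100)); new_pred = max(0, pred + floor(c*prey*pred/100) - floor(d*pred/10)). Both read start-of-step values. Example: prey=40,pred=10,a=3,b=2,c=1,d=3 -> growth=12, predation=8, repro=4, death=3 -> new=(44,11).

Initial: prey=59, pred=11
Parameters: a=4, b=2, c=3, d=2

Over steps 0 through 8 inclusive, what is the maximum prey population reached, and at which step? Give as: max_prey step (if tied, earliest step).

Step 1: prey: 59+23-12=70; pred: 11+19-2=28
Step 2: prey: 70+28-39=59; pred: 28+58-5=81
Step 3: prey: 59+23-95=0; pred: 81+143-16=208
Step 4: prey: 0+0-0=0; pred: 208+0-41=167
Step 5: prey: 0+0-0=0; pred: 167+0-33=134
Step 6: prey: 0+0-0=0; pred: 134+0-26=108
Step 7: prey: 0+0-0=0; pred: 108+0-21=87
Step 8: prey: 0+0-0=0; pred: 87+0-17=70
Max prey = 70 at step 1

Answer: 70 1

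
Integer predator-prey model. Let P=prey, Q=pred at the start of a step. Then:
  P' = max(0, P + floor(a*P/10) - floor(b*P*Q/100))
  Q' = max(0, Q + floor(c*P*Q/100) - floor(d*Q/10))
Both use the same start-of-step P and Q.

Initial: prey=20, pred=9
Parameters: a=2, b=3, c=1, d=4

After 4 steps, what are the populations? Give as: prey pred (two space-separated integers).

Answer: 20 3

Derivation:
Step 1: prey: 20+4-5=19; pred: 9+1-3=7
Step 2: prey: 19+3-3=19; pred: 7+1-2=6
Step 3: prey: 19+3-3=19; pred: 6+1-2=5
Step 4: prey: 19+3-2=20; pred: 5+0-2=3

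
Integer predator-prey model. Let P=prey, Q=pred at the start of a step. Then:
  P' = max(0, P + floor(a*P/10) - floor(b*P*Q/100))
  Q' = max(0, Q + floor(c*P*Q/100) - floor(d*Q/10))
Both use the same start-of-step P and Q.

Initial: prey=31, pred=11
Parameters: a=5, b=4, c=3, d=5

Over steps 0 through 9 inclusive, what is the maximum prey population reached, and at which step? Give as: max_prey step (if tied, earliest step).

Step 1: prey: 31+15-13=33; pred: 11+10-5=16
Step 2: prey: 33+16-21=28; pred: 16+15-8=23
Step 3: prey: 28+14-25=17; pred: 23+19-11=31
Step 4: prey: 17+8-21=4; pred: 31+15-15=31
Step 5: prey: 4+2-4=2; pred: 31+3-15=19
Step 6: prey: 2+1-1=2; pred: 19+1-9=11
Step 7: prey: 2+1-0=3; pred: 11+0-5=6
Step 8: prey: 3+1-0=4; pred: 6+0-3=3
Step 9: prey: 4+2-0=6; pred: 3+0-1=2
Max prey = 33 at step 1

Answer: 33 1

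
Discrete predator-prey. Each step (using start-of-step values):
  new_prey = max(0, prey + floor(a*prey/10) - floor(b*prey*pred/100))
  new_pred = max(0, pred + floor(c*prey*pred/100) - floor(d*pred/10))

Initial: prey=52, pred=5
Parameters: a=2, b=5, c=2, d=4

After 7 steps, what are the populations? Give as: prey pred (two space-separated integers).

Answer: 1 5

Derivation:
Step 1: prey: 52+10-13=49; pred: 5+5-2=8
Step 2: prey: 49+9-19=39; pred: 8+7-3=12
Step 3: prey: 39+7-23=23; pred: 12+9-4=17
Step 4: prey: 23+4-19=8; pred: 17+7-6=18
Step 5: prey: 8+1-7=2; pred: 18+2-7=13
Step 6: prey: 2+0-1=1; pred: 13+0-5=8
Step 7: prey: 1+0-0=1; pred: 8+0-3=5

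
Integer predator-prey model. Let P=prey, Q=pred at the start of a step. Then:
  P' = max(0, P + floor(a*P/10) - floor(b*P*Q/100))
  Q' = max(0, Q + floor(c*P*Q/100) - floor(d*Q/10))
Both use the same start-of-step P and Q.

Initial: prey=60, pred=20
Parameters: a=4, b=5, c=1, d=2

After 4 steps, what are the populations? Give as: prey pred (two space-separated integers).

Step 1: prey: 60+24-60=24; pred: 20+12-4=28
Step 2: prey: 24+9-33=0; pred: 28+6-5=29
Step 3: prey: 0+0-0=0; pred: 29+0-5=24
Step 4: prey: 0+0-0=0; pred: 24+0-4=20

Answer: 0 20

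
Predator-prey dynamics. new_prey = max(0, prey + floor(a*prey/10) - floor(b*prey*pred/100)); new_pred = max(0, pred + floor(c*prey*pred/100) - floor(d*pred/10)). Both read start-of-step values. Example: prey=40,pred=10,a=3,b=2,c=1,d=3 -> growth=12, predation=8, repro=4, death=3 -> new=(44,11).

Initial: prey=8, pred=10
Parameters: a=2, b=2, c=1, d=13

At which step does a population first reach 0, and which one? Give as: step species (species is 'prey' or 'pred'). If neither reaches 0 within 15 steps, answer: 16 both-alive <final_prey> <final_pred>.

Answer: 1 pred

Derivation:
Step 1: prey: 8+1-1=8; pred: 10+0-13=0
First extinction: pred at step 1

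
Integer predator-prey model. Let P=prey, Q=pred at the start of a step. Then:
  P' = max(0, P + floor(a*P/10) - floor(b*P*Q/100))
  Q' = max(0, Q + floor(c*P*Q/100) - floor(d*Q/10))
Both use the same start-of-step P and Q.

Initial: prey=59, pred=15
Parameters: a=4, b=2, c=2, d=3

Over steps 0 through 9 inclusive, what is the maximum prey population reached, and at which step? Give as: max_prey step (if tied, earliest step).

Answer: 65 1

Derivation:
Step 1: prey: 59+23-17=65; pred: 15+17-4=28
Step 2: prey: 65+26-36=55; pred: 28+36-8=56
Step 3: prey: 55+22-61=16; pred: 56+61-16=101
Step 4: prey: 16+6-32=0; pred: 101+32-30=103
Step 5: prey: 0+0-0=0; pred: 103+0-30=73
Step 6: prey: 0+0-0=0; pred: 73+0-21=52
Step 7: prey: 0+0-0=0; pred: 52+0-15=37
Step 8: prey: 0+0-0=0; pred: 37+0-11=26
Step 9: prey: 0+0-0=0; pred: 26+0-7=19
Max prey = 65 at step 1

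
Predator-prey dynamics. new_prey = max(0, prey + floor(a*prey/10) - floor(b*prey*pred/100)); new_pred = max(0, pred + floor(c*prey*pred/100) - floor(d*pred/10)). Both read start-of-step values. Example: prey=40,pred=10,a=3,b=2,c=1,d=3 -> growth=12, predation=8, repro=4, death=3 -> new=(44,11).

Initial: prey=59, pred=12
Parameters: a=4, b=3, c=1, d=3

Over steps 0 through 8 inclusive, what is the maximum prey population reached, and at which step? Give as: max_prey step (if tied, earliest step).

Answer: 61 1

Derivation:
Step 1: prey: 59+23-21=61; pred: 12+7-3=16
Step 2: prey: 61+24-29=56; pred: 16+9-4=21
Step 3: prey: 56+22-35=43; pred: 21+11-6=26
Step 4: prey: 43+17-33=27; pred: 26+11-7=30
Step 5: prey: 27+10-24=13; pred: 30+8-9=29
Step 6: prey: 13+5-11=7; pred: 29+3-8=24
Step 7: prey: 7+2-5=4; pred: 24+1-7=18
Step 8: prey: 4+1-2=3; pred: 18+0-5=13
Max prey = 61 at step 1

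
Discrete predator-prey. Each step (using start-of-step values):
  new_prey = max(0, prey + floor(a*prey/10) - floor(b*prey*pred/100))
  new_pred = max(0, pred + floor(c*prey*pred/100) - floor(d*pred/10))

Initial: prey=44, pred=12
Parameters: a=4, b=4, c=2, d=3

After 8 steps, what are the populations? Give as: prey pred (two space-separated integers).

Answer: 0 8

Derivation:
Step 1: prey: 44+17-21=40; pred: 12+10-3=19
Step 2: prey: 40+16-30=26; pred: 19+15-5=29
Step 3: prey: 26+10-30=6; pred: 29+15-8=36
Step 4: prey: 6+2-8=0; pred: 36+4-10=30
Step 5: prey: 0+0-0=0; pred: 30+0-9=21
Step 6: prey: 0+0-0=0; pred: 21+0-6=15
Step 7: prey: 0+0-0=0; pred: 15+0-4=11
Step 8: prey: 0+0-0=0; pred: 11+0-3=8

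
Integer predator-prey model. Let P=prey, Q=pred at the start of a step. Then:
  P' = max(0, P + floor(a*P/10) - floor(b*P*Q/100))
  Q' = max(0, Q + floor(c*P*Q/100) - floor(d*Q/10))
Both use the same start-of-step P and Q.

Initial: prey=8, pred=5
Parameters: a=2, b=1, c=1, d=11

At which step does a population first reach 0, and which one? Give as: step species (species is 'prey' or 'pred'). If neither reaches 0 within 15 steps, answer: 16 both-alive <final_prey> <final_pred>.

Step 1: prey: 8+1-0=9; pred: 5+0-5=0
First extinction: pred at step 1

Answer: 1 pred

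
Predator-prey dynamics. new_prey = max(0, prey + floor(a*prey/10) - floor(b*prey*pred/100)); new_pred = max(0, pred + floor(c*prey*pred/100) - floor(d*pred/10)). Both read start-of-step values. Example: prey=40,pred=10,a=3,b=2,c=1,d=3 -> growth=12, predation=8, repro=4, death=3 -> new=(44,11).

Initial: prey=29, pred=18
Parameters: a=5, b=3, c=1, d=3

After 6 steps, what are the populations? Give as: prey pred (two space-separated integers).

Step 1: prey: 29+14-15=28; pred: 18+5-5=18
Step 2: prey: 28+14-15=27; pred: 18+5-5=18
Step 3: prey: 27+13-14=26; pred: 18+4-5=17
Step 4: prey: 26+13-13=26; pred: 17+4-5=16
Step 5: prey: 26+13-12=27; pred: 16+4-4=16
Step 6: prey: 27+13-12=28; pred: 16+4-4=16

Answer: 28 16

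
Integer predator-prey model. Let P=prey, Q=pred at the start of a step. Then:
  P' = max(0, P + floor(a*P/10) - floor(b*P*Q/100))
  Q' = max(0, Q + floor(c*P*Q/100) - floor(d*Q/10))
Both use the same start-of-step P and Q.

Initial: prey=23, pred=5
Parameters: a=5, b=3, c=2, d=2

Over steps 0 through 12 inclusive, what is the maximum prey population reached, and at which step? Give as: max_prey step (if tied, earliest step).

Answer: 58 4

Derivation:
Step 1: prey: 23+11-3=31; pred: 5+2-1=6
Step 2: prey: 31+15-5=41; pred: 6+3-1=8
Step 3: prey: 41+20-9=52; pred: 8+6-1=13
Step 4: prey: 52+26-20=58; pred: 13+13-2=24
Step 5: prey: 58+29-41=46; pred: 24+27-4=47
Step 6: prey: 46+23-64=5; pred: 47+43-9=81
Step 7: prey: 5+2-12=0; pred: 81+8-16=73
Step 8: prey: 0+0-0=0; pred: 73+0-14=59
Step 9: prey: 0+0-0=0; pred: 59+0-11=48
Step 10: prey: 0+0-0=0; pred: 48+0-9=39
Step 11: prey: 0+0-0=0; pred: 39+0-7=32
Step 12: prey: 0+0-0=0; pred: 32+0-6=26
Max prey = 58 at step 4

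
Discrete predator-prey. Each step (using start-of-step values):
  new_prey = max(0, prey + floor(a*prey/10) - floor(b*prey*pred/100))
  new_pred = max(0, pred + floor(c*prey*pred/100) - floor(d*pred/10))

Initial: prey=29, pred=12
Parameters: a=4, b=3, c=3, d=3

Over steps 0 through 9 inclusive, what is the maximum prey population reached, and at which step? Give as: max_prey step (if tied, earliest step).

Answer: 30 1

Derivation:
Step 1: prey: 29+11-10=30; pred: 12+10-3=19
Step 2: prey: 30+12-17=25; pred: 19+17-5=31
Step 3: prey: 25+10-23=12; pred: 31+23-9=45
Step 4: prey: 12+4-16=0; pred: 45+16-13=48
Step 5: prey: 0+0-0=0; pred: 48+0-14=34
Step 6: prey: 0+0-0=0; pred: 34+0-10=24
Step 7: prey: 0+0-0=0; pred: 24+0-7=17
Step 8: prey: 0+0-0=0; pred: 17+0-5=12
Step 9: prey: 0+0-0=0; pred: 12+0-3=9
Max prey = 30 at step 1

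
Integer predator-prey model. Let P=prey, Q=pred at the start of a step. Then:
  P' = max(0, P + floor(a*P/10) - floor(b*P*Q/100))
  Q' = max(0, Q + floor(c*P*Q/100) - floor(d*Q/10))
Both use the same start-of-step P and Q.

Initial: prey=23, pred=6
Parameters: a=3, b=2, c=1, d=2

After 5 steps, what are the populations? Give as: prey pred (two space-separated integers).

Step 1: prey: 23+6-2=27; pred: 6+1-1=6
Step 2: prey: 27+8-3=32; pred: 6+1-1=6
Step 3: prey: 32+9-3=38; pred: 6+1-1=6
Step 4: prey: 38+11-4=45; pred: 6+2-1=7
Step 5: prey: 45+13-6=52; pred: 7+3-1=9

Answer: 52 9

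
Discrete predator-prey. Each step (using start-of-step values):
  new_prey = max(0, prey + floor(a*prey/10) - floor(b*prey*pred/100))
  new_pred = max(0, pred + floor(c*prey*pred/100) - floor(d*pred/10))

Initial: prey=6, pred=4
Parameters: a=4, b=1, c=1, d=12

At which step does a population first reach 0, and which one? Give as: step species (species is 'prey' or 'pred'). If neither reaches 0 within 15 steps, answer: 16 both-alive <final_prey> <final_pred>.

Answer: 1 pred

Derivation:
Step 1: prey: 6+2-0=8; pred: 4+0-4=0
First extinction: pred at step 1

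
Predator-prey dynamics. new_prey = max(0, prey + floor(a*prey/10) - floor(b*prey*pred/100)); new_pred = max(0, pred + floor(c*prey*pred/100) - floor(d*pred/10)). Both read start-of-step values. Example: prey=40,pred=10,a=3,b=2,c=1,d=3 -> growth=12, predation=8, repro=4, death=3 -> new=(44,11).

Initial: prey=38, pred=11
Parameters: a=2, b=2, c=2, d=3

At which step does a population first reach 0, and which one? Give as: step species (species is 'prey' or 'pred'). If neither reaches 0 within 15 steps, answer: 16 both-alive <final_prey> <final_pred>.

Step 1: prey: 38+7-8=37; pred: 11+8-3=16
Step 2: prey: 37+7-11=33; pred: 16+11-4=23
Step 3: prey: 33+6-15=24; pred: 23+15-6=32
Step 4: prey: 24+4-15=13; pred: 32+15-9=38
Step 5: prey: 13+2-9=6; pred: 38+9-11=36
Step 6: prey: 6+1-4=3; pred: 36+4-10=30
Step 7: prey: 3+0-1=2; pred: 30+1-9=22
Step 8: prey: 2+0-0=2; pred: 22+0-6=16
Step 9: prey: 2+0-0=2; pred: 16+0-4=12
Step 10: prey: 2+0-0=2; pred: 12+0-3=9
Step 11: prey: 2+0-0=2; pred: 9+0-2=7
Step 12: prey: 2+0-0=2; pred: 7+0-2=5
Step 13: prey: 2+0-0=2; pred: 5+0-1=4
Step 14: prey: 2+0-0=2; pred: 4+0-1=3
Step 15: prey: 2+0-0=2; pred: 3+0-0=3
No extinction within 15 steps

Answer: 16 both-alive 2 3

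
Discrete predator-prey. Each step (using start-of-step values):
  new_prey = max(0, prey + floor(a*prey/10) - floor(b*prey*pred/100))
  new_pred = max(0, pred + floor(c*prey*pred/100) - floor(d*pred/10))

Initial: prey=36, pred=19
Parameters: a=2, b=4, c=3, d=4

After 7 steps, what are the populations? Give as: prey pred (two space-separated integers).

Step 1: prey: 36+7-27=16; pred: 19+20-7=32
Step 2: prey: 16+3-20=0; pred: 32+15-12=35
Step 3: prey: 0+0-0=0; pred: 35+0-14=21
Step 4: prey: 0+0-0=0; pred: 21+0-8=13
Step 5: prey: 0+0-0=0; pred: 13+0-5=8
Step 6: prey: 0+0-0=0; pred: 8+0-3=5
Step 7: prey: 0+0-0=0; pred: 5+0-2=3

Answer: 0 3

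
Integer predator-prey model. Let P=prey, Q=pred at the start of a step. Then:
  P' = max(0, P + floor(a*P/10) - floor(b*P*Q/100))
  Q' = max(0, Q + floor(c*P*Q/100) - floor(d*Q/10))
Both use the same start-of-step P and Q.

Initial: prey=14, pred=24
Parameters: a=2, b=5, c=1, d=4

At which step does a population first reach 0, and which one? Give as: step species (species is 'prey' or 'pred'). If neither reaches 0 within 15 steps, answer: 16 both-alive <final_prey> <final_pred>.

Answer: 1 prey

Derivation:
Step 1: prey: 14+2-16=0; pred: 24+3-9=18
First extinction: prey at step 1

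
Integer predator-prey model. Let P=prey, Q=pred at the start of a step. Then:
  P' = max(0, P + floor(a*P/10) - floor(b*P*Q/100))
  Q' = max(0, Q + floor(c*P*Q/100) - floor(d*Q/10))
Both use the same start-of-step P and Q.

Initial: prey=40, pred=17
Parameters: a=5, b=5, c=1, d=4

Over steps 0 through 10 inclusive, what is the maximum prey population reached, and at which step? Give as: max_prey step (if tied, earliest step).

Answer: 69 10

Derivation:
Step 1: prey: 40+20-34=26; pred: 17+6-6=17
Step 2: prey: 26+13-22=17; pred: 17+4-6=15
Step 3: prey: 17+8-12=13; pred: 15+2-6=11
Step 4: prey: 13+6-7=12; pred: 11+1-4=8
Step 5: prey: 12+6-4=14; pred: 8+0-3=5
Step 6: prey: 14+7-3=18; pred: 5+0-2=3
Step 7: prey: 18+9-2=25; pred: 3+0-1=2
Step 8: prey: 25+12-2=35; pred: 2+0-0=2
Step 9: prey: 35+17-3=49; pred: 2+0-0=2
Step 10: prey: 49+24-4=69; pred: 2+0-0=2
Max prey = 69 at step 10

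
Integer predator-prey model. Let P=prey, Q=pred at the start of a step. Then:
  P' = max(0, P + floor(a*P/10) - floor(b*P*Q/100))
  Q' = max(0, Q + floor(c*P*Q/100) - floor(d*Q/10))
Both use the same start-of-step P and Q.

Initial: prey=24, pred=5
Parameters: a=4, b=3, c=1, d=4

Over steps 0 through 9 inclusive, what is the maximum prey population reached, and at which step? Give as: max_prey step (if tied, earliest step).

Step 1: prey: 24+9-3=30; pred: 5+1-2=4
Step 2: prey: 30+12-3=39; pred: 4+1-1=4
Step 3: prey: 39+15-4=50; pred: 4+1-1=4
Step 4: prey: 50+20-6=64; pred: 4+2-1=5
Step 5: prey: 64+25-9=80; pred: 5+3-2=6
Step 6: prey: 80+32-14=98; pred: 6+4-2=8
Step 7: prey: 98+39-23=114; pred: 8+7-3=12
Step 8: prey: 114+45-41=118; pred: 12+13-4=21
Step 9: prey: 118+47-74=91; pred: 21+24-8=37
Max prey = 118 at step 8

Answer: 118 8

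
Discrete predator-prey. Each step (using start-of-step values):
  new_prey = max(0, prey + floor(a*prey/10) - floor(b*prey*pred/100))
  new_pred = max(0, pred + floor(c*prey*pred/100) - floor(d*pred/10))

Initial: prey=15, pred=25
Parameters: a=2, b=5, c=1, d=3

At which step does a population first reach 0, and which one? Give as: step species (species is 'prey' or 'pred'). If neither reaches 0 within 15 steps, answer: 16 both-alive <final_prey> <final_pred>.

Answer: 1 prey

Derivation:
Step 1: prey: 15+3-18=0; pred: 25+3-7=21
First extinction: prey at step 1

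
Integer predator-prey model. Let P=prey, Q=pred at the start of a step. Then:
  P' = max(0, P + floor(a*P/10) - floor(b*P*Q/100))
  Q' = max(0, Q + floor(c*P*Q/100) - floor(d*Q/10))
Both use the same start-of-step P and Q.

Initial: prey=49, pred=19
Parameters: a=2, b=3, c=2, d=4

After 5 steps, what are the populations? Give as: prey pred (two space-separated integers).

Answer: 1 12

Derivation:
Step 1: prey: 49+9-27=31; pred: 19+18-7=30
Step 2: prey: 31+6-27=10; pred: 30+18-12=36
Step 3: prey: 10+2-10=2; pred: 36+7-14=29
Step 4: prey: 2+0-1=1; pred: 29+1-11=19
Step 5: prey: 1+0-0=1; pred: 19+0-7=12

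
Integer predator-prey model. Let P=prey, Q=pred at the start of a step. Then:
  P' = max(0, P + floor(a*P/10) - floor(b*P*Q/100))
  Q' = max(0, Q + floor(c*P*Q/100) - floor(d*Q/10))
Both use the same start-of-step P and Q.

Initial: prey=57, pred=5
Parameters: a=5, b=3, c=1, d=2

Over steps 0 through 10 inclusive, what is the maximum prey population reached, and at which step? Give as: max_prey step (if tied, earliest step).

Answer: 126 3

Derivation:
Step 1: prey: 57+28-8=77; pred: 5+2-1=6
Step 2: prey: 77+38-13=102; pred: 6+4-1=9
Step 3: prey: 102+51-27=126; pred: 9+9-1=17
Step 4: prey: 126+63-64=125; pred: 17+21-3=35
Step 5: prey: 125+62-131=56; pred: 35+43-7=71
Step 6: prey: 56+28-119=0; pred: 71+39-14=96
Step 7: prey: 0+0-0=0; pred: 96+0-19=77
Step 8: prey: 0+0-0=0; pred: 77+0-15=62
Step 9: prey: 0+0-0=0; pred: 62+0-12=50
Step 10: prey: 0+0-0=0; pred: 50+0-10=40
Max prey = 126 at step 3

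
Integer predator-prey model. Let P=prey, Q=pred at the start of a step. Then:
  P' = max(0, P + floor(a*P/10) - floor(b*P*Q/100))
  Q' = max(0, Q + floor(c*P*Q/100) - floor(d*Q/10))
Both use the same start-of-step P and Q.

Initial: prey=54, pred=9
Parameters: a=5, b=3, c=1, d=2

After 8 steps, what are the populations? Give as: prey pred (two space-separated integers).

Answer: 0 32

Derivation:
Step 1: prey: 54+27-14=67; pred: 9+4-1=12
Step 2: prey: 67+33-24=76; pred: 12+8-2=18
Step 3: prey: 76+38-41=73; pred: 18+13-3=28
Step 4: prey: 73+36-61=48; pred: 28+20-5=43
Step 5: prey: 48+24-61=11; pred: 43+20-8=55
Step 6: prey: 11+5-18=0; pred: 55+6-11=50
Step 7: prey: 0+0-0=0; pred: 50+0-10=40
Step 8: prey: 0+0-0=0; pred: 40+0-8=32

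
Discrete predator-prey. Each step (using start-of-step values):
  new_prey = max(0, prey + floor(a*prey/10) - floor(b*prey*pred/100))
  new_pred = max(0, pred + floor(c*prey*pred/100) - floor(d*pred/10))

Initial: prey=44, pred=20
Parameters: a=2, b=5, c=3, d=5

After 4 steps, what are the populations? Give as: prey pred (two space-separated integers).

Answer: 0 7

Derivation:
Step 1: prey: 44+8-44=8; pred: 20+26-10=36
Step 2: prey: 8+1-14=0; pred: 36+8-18=26
Step 3: prey: 0+0-0=0; pred: 26+0-13=13
Step 4: prey: 0+0-0=0; pred: 13+0-6=7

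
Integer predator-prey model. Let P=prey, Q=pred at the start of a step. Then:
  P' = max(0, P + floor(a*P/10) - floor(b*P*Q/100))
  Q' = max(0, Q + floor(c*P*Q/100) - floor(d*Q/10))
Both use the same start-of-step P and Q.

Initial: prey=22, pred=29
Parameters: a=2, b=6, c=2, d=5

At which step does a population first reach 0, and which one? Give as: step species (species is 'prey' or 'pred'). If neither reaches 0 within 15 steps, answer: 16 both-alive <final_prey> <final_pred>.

Step 1: prey: 22+4-38=0; pred: 29+12-14=27
First extinction: prey at step 1

Answer: 1 prey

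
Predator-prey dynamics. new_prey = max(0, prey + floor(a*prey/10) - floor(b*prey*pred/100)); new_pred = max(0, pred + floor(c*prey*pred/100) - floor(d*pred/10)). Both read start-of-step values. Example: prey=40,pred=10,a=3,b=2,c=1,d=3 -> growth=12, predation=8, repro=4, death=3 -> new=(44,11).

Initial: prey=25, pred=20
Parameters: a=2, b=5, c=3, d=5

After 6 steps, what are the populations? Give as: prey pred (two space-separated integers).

Step 1: prey: 25+5-25=5; pred: 20+15-10=25
Step 2: prey: 5+1-6=0; pred: 25+3-12=16
Step 3: prey: 0+0-0=0; pred: 16+0-8=8
Step 4: prey: 0+0-0=0; pred: 8+0-4=4
Step 5: prey: 0+0-0=0; pred: 4+0-2=2
Step 6: prey: 0+0-0=0; pred: 2+0-1=1

Answer: 0 1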